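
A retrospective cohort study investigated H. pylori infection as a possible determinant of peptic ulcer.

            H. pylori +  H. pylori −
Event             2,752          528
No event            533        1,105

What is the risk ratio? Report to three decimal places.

2.591

Reading the table with exposure as columns: a = 2752 (H. pylori +, case), b = 533 (H. pylori +, non-case), c = 528 (H. pylori −, case), d = 1105.
Risk in exposed = 2752/3285 = 0.83775; risk in unexposed = 528/1633 = 0.32333.
RR = 0.83775 / 0.32333 = 2.59099
The risk among the exposed is 2.59 times that among the unexposed.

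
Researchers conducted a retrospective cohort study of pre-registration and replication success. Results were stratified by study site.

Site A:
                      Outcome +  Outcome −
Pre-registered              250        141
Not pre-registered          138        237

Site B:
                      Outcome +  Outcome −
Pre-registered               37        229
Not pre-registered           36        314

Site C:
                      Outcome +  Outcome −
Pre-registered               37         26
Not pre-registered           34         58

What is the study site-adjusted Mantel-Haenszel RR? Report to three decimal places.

1.657

RR_MH = Σ(aᵢ·n₀ᵢ/nᵢ) / Σ(cᵢ·n₁ᵢ/nᵢ), with n₁ᵢ = aᵢ+bᵢ (exposed), n₀ᵢ = cᵢ+dᵢ (unexposed), nᵢ = n₁ᵢ+n₀ᵢ.
Stratum 1 (Site A): n₁ = 391, n₀ = 375, n = 766; a·n₀/n = 250·375/766 = 122.3890; c·n₁/n = 138·391/766 = 70.4413
Stratum 2 (Site B): n₁ = 266, n₀ = 350, n = 616; a·n₀/n = 37·350/616 = 21.0227; c·n₁/n = 36·266/616 = 15.5455
Stratum 3 (Site C): n₁ = 63, n₀ = 92, n = 155; a·n₀/n = 37·92/155 = 21.9613; c·n₁/n = 34·63/155 = 13.8194
RR_MH = (122.3890 + 21.0227 + 21.9613) / (70.4413 + 15.5455 + 13.8194) = 165.3731 / 99.8061 = 1.65694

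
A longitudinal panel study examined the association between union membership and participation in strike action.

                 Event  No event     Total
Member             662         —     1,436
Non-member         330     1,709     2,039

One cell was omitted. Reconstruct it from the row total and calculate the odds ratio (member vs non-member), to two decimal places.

4.43

The missing cell is in the exposed row: 1436 − 662 = 774.
So a = 662, b = 774, c = 330, d = 1709.
OR = (a·d)/(b·c) = (662 × 1709) / (774 × 330) = 1131358 / 255420 = 4.42940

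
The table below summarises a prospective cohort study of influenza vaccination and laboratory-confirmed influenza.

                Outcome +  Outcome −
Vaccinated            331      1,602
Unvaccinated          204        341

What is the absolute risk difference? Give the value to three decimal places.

Cells: a = 331, b = 1602, c = 204, d = 341.
Risk in exposed = 331/1933 = 0.171236; risk in unexposed = 204/545 = 0.374312.
Risk difference = 0.171236 − 0.374312 = -0.203076

-0.203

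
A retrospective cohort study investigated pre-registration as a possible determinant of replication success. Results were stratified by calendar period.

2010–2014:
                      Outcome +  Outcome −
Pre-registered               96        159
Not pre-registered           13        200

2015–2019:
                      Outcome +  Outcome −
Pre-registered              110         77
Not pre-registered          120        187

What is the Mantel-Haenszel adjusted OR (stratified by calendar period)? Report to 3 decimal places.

OR_MH = Σ(aᵢdᵢ/nᵢ) / Σ(bᵢcᵢ/nᵢ), where nᵢ is the stratum total.
Stratum 1 (2010–2014): n = 468; a·d/n = 96·200/468 = 41.0256; b·c/n = 159·13/468 = 4.4167
Stratum 2 (2015–2019): n = 494; a·d/n = 110·187/494 = 41.6397; b·c/n = 77·120/494 = 18.7045
OR_MH = (41.0256 + 41.6397) / (4.4167 + 18.7045) = 82.6653 / 23.1211 = 3.57532

3.575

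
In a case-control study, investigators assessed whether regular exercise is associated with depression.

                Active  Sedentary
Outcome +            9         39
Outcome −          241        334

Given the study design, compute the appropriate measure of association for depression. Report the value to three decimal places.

0.320

Reading the table with exposure as columns: a = 9 (Active, case), b = 241 (Active, non-case), c = 39 (Sedentary, case), d = 334.
This is a case-control study: participants were sampled on outcome status, so risks in the source population cannot be estimated directly — relative risk is not valid here. The odds ratio is the appropriate measure.
OR = (a·d)/(b·c) = (9 × 334) / (241 × 39) = 3006 / 9399 = 0.31982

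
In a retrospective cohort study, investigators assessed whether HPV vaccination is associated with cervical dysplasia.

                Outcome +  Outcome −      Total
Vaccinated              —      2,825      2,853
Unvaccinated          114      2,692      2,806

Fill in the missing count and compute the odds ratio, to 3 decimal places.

The missing cell is in the exposed row: 2853 − 2825 = 28.
So a = 28, b = 2825, c = 114, d = 2692.
OR = (a·d)/(b·c) = (28 × 2692) / (2825 × 114) = 75376 / 322050 = 0.23405

0.234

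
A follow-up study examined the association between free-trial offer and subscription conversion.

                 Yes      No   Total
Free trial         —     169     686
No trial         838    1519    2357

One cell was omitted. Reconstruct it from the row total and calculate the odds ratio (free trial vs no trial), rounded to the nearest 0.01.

The missing cell is in the exposed row: 686 − 169 = 517.
So a = 517, b = 169, c = 838, d = 1519.
OR = (a·d)/(b·c) = (517 × 1519) / (169 × 838) = 785323 / 141622 = 5.54520

5.55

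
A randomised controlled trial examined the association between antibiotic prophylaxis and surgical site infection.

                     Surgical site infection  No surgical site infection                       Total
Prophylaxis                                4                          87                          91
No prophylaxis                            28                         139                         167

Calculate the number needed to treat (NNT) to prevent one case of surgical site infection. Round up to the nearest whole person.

Risk in treated group = 4/91 = 0.04396; risk in control = 28/167 = 0.16766.
Absolute risk reduction = 0.16766 − 0.04396 = 0.12371
NNT = 1 / ARR = 1 / 0.12371 = 8.084 → round up → 9

9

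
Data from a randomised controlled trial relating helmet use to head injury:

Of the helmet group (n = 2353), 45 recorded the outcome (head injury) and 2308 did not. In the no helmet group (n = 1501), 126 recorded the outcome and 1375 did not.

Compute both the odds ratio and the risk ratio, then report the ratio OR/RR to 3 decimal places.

0.934

From the description: a = 45, b = 2308, c = 126, d = 1375.
OR = (45·1375)/(2308·126) = 61875/290808 = 0.21277
Risk in exposed = 45/2353 = 0.01912; risk in unexposed = 126/1501 = 0.08394; RR = 0.22782
OR/RR = 0.21277 / 0.22782 = 0.93392
The outcome is rare in both groups, so OR ≈ RR (ratio near 1).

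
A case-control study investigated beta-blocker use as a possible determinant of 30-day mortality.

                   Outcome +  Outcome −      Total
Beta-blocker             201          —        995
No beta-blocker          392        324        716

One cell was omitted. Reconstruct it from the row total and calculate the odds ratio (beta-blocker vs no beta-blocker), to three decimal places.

The missing cell is in the exposed row: 995 − 201 = 794.
So a = 201, b = 794, c = 392, d = 324.
OR = (a·d)/(b·c) = (201 × 324) / (794 × 392) = 65124 / 311248 = 0.20924

0.209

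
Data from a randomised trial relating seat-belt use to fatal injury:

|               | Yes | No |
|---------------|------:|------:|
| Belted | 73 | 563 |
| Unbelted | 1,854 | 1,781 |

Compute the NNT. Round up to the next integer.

3

Risk in treated group = 73/636 = 0.11478; risk in control = 1854/3635 = 0.51004.
Absolute risk reduction = 0.51004 − 0.11478 = 0.39526
NNT = 1 / ARR = 1 / 0.39526 = 2.530 → round up → 3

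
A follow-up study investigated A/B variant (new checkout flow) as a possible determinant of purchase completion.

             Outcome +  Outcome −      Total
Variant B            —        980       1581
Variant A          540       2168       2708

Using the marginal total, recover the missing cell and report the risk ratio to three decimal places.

The missing cell is in the exposed row: 1581 − 980 = 601.
So a = 601, b = 980, c = 540, d = 2168.
RR = [a/(a+b)] / [c/(c+d)] = (601/1581) / (540/2708) = 0.38014/0.19941 = 1.90633

1.906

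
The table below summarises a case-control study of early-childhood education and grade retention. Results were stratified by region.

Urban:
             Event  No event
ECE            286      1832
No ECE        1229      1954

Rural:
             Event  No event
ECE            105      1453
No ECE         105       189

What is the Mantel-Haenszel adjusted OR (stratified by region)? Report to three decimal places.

OR_MH = Σ(aᵢdᵢ/nᵢ) / Σ(bᵢcᵢ/nᵢ), where nᵢ is the stratum total.
Stratum 1 (Urban): n = 5301; a·d/n = 286·1954/5301 = 105.4224; b·c/n = 1832·1229/5301 = 424.7365
Stratum 2 (Rural): n = 1852; a·d/n = 105·189/1852 = 10.7154; b·c/n = 1453·105/1852 = 82.3785
OR_MH = (105.4224 + 10.7154) / (424.7365 + 82.3785) = 116.1378 / 507.1150 = 0.22902

0.229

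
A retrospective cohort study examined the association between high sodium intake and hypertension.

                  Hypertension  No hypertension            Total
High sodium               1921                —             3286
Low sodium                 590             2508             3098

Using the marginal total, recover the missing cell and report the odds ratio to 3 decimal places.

The missing cell is in the exposed row: 3286 − 1921 = 1365.
So a = 1921, b = 1365, c = 590, d = 2508.
OR = (a·d)/(b·c) = (1921 × 2508) / (1365 × 590) = 4817868 / 805350 = 5.98233

5.982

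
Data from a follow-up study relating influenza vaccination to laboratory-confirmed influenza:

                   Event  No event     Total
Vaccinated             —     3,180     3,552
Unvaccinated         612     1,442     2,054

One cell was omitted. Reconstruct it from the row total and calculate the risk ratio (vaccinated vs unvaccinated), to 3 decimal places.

0.351

The missing cell is in the exposed row: 3552 − 3180 = 372.
So a = 372, b = 3180, c = 612, d = 1442.
RR = [a/(a+b)] / [c/(c+d)] = (372/3552) / (612/2054) = 0.10473/0.29796 = 0.35149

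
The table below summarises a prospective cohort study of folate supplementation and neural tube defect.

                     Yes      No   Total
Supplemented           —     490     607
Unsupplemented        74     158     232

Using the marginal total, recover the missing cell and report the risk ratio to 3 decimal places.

The missing cell is in the exposed row: 607 − 490 = 117.
So a = 117, b = 490, c = 74, d = 158.
RR = [a/(a+b)] / [c/(c+d)] = (117/607) / (74/232) = 0.19275/0.31897 = 0.60430

0.604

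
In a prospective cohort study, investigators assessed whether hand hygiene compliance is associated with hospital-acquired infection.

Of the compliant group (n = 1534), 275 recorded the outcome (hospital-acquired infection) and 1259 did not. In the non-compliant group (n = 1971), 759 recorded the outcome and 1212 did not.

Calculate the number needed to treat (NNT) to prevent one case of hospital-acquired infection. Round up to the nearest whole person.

5

Risk in treated group = 275/1534 = 0.17927; risk in control = 759/1971 = 0.38508.
Absolute risk reduction = 0.38508 − 0.17927 = 0.20581
NNT = 1 / ARR = 1 / 0.20581 = 4.859 → round up → 5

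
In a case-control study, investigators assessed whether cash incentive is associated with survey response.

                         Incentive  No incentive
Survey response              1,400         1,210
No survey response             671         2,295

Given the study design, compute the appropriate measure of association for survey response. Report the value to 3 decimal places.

Reading the table with exposure as columns: a = 1400 (Incentive, case), b = 671 (Incentive, non-case), c = 1210 (No incentive, case), d = 2295.
This is a case-control study: participants were sampled on outcome status, so risks in the source population cannot be estimated directly — relative risk is not valid here. The odds ratio is the appropriate measure.
OR = (a·d)/(b·c) = (1400 × 2295) / (671 × 1210) = 3213000 / 811910 = 3.95734

3.957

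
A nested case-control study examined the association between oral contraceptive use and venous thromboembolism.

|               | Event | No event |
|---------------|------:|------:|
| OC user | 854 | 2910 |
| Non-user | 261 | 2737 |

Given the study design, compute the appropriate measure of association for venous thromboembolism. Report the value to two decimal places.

Cells: a = 854, b = 2910, c = 261, d = 2737.
This is a nested case-control study: participants were sampled on outcome status, so risks in the source population cannot be estimated directly — relative risk is not valid here. The odds ratio is the appropriate measure.
OR = (a·d)/(b·c) = (854 × 2737) / (2910 × 261) = 2337398 / 759510 = 3.07751

3.08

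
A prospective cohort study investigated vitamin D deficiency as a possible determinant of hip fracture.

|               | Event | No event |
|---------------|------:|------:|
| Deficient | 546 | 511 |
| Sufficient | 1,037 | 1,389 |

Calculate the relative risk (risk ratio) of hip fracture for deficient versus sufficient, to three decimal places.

Cells: a = 546, b = 511, c = 1037, d = 1389.
Risk in exposed = 546/1057 = 0.51656; risk in unexposed = 1037/2426 = 0.42745.
RR = 0.51656 / 0.42745 = 1.20845
The risk among the exposed is 1.21 times that among the unexposed.

1.208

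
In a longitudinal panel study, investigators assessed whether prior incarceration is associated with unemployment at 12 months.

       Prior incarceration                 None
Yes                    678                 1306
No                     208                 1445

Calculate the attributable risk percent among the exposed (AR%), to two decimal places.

37.96

Reading the table with exposure as columns: a = 678 (Prior incarceration, case), b = 208 (Prior incarceration, non-case), c = 1306 (None, case), d = 1445.
Risk in exposed = 678/886 = 0.76524; risk in unexposed = 1306/2751 = 0.47474.
RR = 0.76524/0.47474 = 1.61192
AR% = (RR − 1)/RR × 100 = (1.61192 − 1)/1.61192 × 100 = 37.9622%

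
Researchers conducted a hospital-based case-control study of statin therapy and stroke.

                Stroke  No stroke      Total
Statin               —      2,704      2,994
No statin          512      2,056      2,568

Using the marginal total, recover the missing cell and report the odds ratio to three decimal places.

0.431

The missing cell is in the exposed row: 2994 − 2704 = 290.
So a = 290, b = 2704, c = 512, d = 2056.
OR = (a·d)/(b·c) = (290 × 2056) / (2704 × 512) = 596240 / 1384448 = 0.43067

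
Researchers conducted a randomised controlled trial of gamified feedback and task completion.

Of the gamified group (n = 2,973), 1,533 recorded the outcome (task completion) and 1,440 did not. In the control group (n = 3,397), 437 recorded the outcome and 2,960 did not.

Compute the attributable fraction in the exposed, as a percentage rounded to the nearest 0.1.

From the description: a = 1533, b = 1440, c = 437, d = 2960.
Risk in exposed = 1533/2973 = 0.51564; risk in unexposed = 437/3397 = 0.12864.
RR = 0.51564/0.12864 = 4.00831
AR% = (RR − 1)/RR × 100 = (4.00831 − 1)/4.00831 × 100 = 75.0518%

75.1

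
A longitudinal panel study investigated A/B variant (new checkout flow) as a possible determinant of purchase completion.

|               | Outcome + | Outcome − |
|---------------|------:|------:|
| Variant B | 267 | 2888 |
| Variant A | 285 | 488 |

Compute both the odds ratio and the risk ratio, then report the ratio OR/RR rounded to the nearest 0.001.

0.690

Cells: a = 267, b = 2888, c = 285, d = 488.
OR = (267·488)/(2888·285) = 130296/823080 = 0.15830
Risk in exposed = 267/3155 = 0.08463; risk in unexposed = 285/773 = 0.36869; RR = 0.22953
OR/RR = 0.15830 / 0.22953 = 0.68967
The outcome is not rare, so the OR lies further from 1 than the RR.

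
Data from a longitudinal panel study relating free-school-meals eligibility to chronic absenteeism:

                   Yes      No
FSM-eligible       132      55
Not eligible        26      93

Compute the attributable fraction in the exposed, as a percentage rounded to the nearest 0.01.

Cells: a = 132, b = 55, c = 26, d = 93.
Risk in exposed = 132/187 = 0.70588; risk in unexposed = 26/119 = 0.21849.
RR = 0.70588/0.21849 = 3.23077
AR% = (RR − 1)/RR × 100 = (3.23077 − 1)/3.23077 × 100 = 69.0476%

69.05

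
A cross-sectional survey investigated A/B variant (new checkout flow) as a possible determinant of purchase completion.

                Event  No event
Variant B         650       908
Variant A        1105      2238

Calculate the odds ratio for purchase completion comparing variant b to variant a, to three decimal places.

1.450

Cells: a = 650, b = 908, c = 1105, d = 2238.
OR = (a·d)/(b·c) = (650 × 2238) / (908 × 1105) = 1454700 / 1003340 = 1.44986
The odds of purchase completion are about 1.45 times as high in the variant b group.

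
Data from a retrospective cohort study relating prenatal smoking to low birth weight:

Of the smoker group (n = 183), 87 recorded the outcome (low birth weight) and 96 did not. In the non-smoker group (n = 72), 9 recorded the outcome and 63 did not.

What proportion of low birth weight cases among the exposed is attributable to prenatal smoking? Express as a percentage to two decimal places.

From the description: a = 87, b = 96, c = 9, d = 63.
Risk in exposed = 87/183 = 0.47541; risk in unexposed = 9/72 = 0.12500.
RR = 0.47541/0.12500 = 3.80328
AR% = (RR − 1)/RR × 100 = (3.80328 − 1)/3.80328 × 100 = 73.7069%

73.71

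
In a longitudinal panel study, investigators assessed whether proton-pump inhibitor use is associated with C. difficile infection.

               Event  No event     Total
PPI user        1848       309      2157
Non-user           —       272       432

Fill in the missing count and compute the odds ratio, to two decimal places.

10.17

The missing cell is in the unexposed row: 432 − 272 = 160.
So a = 1848, b = 309, c = 160, d = 272.
OR = (a·d)/(b·c) = (1848 × 272) / (309 × 160) = 502656 / 49440 = 10.16699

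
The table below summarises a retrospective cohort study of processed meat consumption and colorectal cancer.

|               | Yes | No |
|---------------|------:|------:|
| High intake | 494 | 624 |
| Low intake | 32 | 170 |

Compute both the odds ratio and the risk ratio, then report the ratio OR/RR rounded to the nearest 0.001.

Cells: a = 494, b = 624, c = 32, d = 170.
OR = (494·170)/(624·32) = 83980/19968 = 4.20573
Risk in exposed = 494/1118 = 0.44186; risk in unexposed = 32/202 = 0.15842; RR = 2.78924
OR/RR = 4.20573 / 2.78924 = 1.50784
The outcome is not rare, so the OR lies further from 1 than the RR.

1.508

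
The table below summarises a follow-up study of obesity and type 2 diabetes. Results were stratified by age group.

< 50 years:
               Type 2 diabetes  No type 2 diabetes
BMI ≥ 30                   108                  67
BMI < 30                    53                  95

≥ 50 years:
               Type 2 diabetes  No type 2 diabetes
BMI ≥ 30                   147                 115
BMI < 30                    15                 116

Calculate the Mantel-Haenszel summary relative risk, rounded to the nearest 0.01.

RR_MH = Σ(aᵢ·n₀ᵢ/nᵢ) / Σ(cᵢ·n₁ᵢ/nᵢ), with n₁ᵢ = aᵢ+bᵢ (exposed), n₀ᵢ = cᵢ+dᵢ (unexposed), nᵢ = n₁ᵢ+n₀ᵢ.
Stratum 1 (< 50 years): n₁ = 175, n₀ = 148, n = 323; a·n₀/n = 108·148/323 = 49.4861; c·n₁/n = 53·175/323 = 28.7152
Stratum 2 (≥ 50 years): n₁ = 262, n₀ = 131, n = 393; a·n₀/n = 147·131/393 = 49.0000; c·n₁/n = 15·262/393 = 10.0000
RR_MH = (49.4861 + 49.0000) / (28.7152 + 10.0000) = 98.4861 / 38.7152 = 2.54386

2.54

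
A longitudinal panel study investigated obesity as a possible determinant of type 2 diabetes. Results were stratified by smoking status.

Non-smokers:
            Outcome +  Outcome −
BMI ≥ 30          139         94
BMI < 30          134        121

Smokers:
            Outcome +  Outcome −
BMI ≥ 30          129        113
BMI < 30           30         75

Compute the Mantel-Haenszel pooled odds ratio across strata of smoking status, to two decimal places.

OR_MH = Σ(aᵢdᵢ/nᵢ) / Σ(bᵢcᵢ/nᵢ), where nᵢ is the stratum total.
Stratum 1 (Non-smokers): n = 488; a·d/n = 139·121/488 = 34.4652; b·c/n = 94·134/488 = 25.8115
Stratum 2 (Smokers): n = 347; a·d/n = 129·75/347 = 27.8818; b·c/n = 113·30/347 = 9.7695
OR_MH = (34.4652 + 27.8818) / (25.8115 + 9.7695) = 62.3470 / 35.5809 = 1.75226

1.75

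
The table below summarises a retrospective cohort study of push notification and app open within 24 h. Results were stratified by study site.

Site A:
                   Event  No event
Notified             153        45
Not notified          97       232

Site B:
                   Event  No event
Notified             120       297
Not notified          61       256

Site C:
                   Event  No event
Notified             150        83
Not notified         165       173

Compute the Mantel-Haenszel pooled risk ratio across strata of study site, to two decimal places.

1.71

RR_MH = Σ(aᵢ·n₀ᵢ/nᵢ) / Σ(cᵢ·n₁ᵢ/nᵢ), with n₁ᵢ = aᵢ+bᵢ (exposed), n₀ᵢ = cᵢ+dᵢ (unexposed), nᵢ = n₁ᵢ+n₀ᵢ.
Stratum 1 (Site A): n₁ = 198, n₀ = 329, n = 527; a·n₀/n = 153·329/527 = 95.5161; c·n₁/n = 97·198/527 = 36.4440
Stratum 2 (Site B): n₁ = 417, n₀ = 317, n = 734; a·n₀/n = 120·317/734 = 51.8256; c·n₁/n = 61·417/734 = 34.6553
Stratum 3 (Site C): n₁ = 233, n₀ = 338, n = 571; a·n₀/n = 150·338/571 = 88.7916; c·n₁/n = 165·233/571 = 67.3292
RR_MH = (95.5161 + 51.8256 + 88.7916) / (36.4440 + 34.6553 + 67.3292) = 236.1333 / 138.4286 = 1.70581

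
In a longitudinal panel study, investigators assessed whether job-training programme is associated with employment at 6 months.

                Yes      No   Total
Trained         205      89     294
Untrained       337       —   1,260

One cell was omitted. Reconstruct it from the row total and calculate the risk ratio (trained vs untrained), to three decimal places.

2.607

The missing cell is in the unexposed row: 1260 − 337 = 923.
So a = 205, b = 89, c = 337, d = 923.
RR = [a/(a+b)] / [c/(c+d)] = (205/294) / (337/1260) = 0.69728/0.26746 = 2.60704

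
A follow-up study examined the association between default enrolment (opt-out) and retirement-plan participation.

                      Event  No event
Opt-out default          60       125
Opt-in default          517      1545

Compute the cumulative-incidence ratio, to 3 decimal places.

Cells: a = 60, b = 125, c = 517, d = 1545.
Risk in exposed = 60/185 = 0.32432; risk in unexposed = 517/2062 = 0.25073.
RR = 0.32432 / 0.25073 = 1.29353
The risk among the exposed is 1.29 times that among the unexposed.

1.294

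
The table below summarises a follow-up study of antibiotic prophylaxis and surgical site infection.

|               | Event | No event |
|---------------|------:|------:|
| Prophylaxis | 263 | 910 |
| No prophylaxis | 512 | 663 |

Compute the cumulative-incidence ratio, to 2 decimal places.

0.51

Cells: a = 263, b = 910, c = 512, d = 663.
Risk in exposed = 263/1173 = 0.22421; risk in unexposed = 512/1175 = 0.43574.
RR = 0.22421 / 0.43574 = 0.51455
The risk is 49% lower among the exposed than among the unexposed.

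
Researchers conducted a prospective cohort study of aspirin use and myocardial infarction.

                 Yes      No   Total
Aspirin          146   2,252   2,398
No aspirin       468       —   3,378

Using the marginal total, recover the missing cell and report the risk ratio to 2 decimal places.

0.44

The missing cell is in the unexposed row: 3378 − 468 = 2910.
So a = 146, b = 2252, c = 468, d = 2910.
RR = [a/(a+b)] / [c/(c+d)] = (146/2398) / (468/3378) = 0.06088/0.13854 = 0.43946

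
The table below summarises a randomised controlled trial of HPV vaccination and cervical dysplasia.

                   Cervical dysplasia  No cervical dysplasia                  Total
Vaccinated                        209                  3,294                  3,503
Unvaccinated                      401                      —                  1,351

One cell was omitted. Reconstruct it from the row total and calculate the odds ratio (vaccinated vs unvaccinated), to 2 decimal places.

The missing cell is in the unexposed row: 1351 − 401 = 950.
So a = 209, b = 3294, c = 401, d = 950.
OR = (a·d)/(b·c) = (209 × 950) / (3294 × 401) = 198550 / 1320894 = 0.15031

0.15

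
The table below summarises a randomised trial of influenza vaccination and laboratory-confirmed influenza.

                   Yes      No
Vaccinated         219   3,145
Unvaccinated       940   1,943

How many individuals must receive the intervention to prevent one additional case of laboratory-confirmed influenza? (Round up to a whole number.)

4

Risk in treated group = 219/3364 = 0.06510; risk in control = 940/2883 = 0.32605.
Absolute risk reduction = 0.32605 − 0.06510 = 0.26095
NNT = 1 / ARR = 1 / 0.26095 = 3.832 → round up → 4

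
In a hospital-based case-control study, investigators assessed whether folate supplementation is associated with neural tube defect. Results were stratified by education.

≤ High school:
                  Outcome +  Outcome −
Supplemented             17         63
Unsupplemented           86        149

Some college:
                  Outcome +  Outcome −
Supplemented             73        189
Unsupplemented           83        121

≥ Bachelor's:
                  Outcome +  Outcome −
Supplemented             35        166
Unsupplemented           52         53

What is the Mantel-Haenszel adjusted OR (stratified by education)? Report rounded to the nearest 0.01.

0.42

OR_MH = Σ(aᵢdᵢ/nᵢ) / Σ(bᵢcᵢ/nᵢ), where nᵢ is the stratum total.
Stratum 1 (≤ High school): n = 315; a·d/n = 17·149/315 = 8.0413; b·c/n = 63·86/315 = 17.2000
Stratum 2 (Some college): n = 466; a·d/n = 73·121/466 = 18.9549; b·c/n = 189·83/466 = 33.6631
Stratum 3 (≥ Bachelor's): n = 306; a·d/n = 35·53/306 = 6.0621; b·c/n = 166·52/306 = 28.2092
OR_MH = (8.0413 + 18.9549 + 6.0621) / (17.2000 + 33.6631 + 28.2092) = 33.0583 / 79.0722 = 0.41808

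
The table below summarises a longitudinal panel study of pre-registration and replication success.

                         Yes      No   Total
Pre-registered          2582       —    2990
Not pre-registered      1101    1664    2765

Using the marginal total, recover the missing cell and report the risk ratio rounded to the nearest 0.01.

The missing cell is in the exposed row: 2990 − 2582 = 408.
So a = 2582, b = 408, c = 1101, d = 1664.
RR = [a/(a+b)] / [c/(c+d)] = (2582/2990) / (1101/2765) = 0.86355/0.39819 = 2.16867

2.17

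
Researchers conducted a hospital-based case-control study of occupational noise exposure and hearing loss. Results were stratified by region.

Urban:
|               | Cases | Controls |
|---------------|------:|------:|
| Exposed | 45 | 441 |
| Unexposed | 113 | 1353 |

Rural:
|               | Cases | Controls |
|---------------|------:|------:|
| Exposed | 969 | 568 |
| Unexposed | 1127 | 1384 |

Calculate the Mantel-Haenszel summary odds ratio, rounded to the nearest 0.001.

OR_MH = Σ(aᵢdᵢ/nᵢ) / Σ(bᵢcᵢ/nᵢ), where nᵢ is the stratum total.
Stratum 1 (Urban): n = 1952; a·d/n = 45·1353/1952 = 31.1911; b·c/n = 441·113/1952 = 25.5292
Stratum 2 (Rural): n = 4048; a·d/n = 969·1384/4048 = 331.2984; b·c/n = 568·1127/4048 = 158.1364
OR_MH = (31.1911 + 331.2984) / (25.5292 + 158.1364) = 362.4895 / 183.6656 = 1.97364

1.974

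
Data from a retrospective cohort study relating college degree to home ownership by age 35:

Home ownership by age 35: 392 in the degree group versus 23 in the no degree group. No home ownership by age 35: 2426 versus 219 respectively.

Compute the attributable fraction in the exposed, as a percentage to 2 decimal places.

From the description: a = 392, b = 2426, c = 23, d = 219.
Risk in exposed = 392/2818 = 0.13911; risk in unexposed = 23/242 = 0.09504.
RR = 0.13911/0.09504 = 1.46363
AR% = (RR − 1)/RR × 100 = (1.46363 − 1)/1.46363 × 100 = 31.6769%

31.68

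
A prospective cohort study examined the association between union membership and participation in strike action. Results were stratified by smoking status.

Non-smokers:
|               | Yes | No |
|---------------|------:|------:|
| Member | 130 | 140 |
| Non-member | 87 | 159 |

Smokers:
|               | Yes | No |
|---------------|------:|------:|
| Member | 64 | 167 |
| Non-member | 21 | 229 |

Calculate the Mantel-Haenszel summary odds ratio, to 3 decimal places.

OR_MH = Σ(aᵢdᵢ/nᵢ) / Σ(bᵢcᵢ/nᵢ), where nᵢ is the stratum total.
Stratum 1 (Non-smokers): n = 516; a·d/n = 130·159/516 = 40.0581; b·c/n = 140·87/516 = 23.6047
Stratum 2 (Smokers): n = 481; a·d/n = 64·229/481 = 30.4699; b·c/n = 167·21/481 = 7.2911
OR_MH = (40.0581 + 30.4699) / (23.6047 + 7.2911) = 70.5280 / 30.8957 = 2.28278

2.283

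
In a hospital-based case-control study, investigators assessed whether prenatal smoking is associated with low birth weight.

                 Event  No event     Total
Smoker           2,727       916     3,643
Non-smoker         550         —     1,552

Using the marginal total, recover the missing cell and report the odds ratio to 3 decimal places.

The missing cell is in the unexposed row: 1552 − 550 = 1002.
So a = 2727, b = 916, c = 550, d = 1002.
OR = (a·d)/(b·c) = (2727 × 1002) / (916 × 550) = 2732454 / 503800 = 5.42369

5.424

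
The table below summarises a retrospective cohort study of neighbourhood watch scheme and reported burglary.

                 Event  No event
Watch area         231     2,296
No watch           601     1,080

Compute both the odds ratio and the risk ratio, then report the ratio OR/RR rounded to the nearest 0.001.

Cells: a = 231, b = 2296, c = 601, d = 1080.
OR = (231·1080)/(2296·601) = 249480/1379896 = 0.18080
Risk in exposed = 231/2527 = 0.09141; risk in unexposed = 601/1681 = 0.35753; RR = 0.25568
OR/RR = 0.18080 / 0.25568 = 0.70711
The outcome is not rare, so the OR lies further from 1 than the RR.

0.707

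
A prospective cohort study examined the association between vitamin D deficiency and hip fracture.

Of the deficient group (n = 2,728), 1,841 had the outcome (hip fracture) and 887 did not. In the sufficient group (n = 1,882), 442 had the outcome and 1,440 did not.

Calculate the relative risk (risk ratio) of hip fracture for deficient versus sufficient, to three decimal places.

From the description: a = 1841, b = 887, c = 442, d = 1440.
Risk in exposed = 1841/2728 = 0.67485; risk in unexposed = 442/1882 = 0.23486.
RR = 0.67485 / 0.23486 = 2.87347
The risk among the exposed is 2.87 times that among the unexposed.

2.873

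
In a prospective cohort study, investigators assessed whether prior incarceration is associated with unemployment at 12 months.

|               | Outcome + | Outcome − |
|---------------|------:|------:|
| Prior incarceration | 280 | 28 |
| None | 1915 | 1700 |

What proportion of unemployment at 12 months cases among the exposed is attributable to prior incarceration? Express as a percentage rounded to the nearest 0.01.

Cells: a = 280, b = 28, c = 1915, d = 1700.
Risk in exposed = 280/308 = 0.90909; risk in unexposed = 1915/3615 = 0.52974.
RR = 0.90909/0.52974 = 1.71612
AR% = (RR − 1)/RR × 100 = (1.71612 − 1)/1.71612 × 100 = 41.7289%

41.73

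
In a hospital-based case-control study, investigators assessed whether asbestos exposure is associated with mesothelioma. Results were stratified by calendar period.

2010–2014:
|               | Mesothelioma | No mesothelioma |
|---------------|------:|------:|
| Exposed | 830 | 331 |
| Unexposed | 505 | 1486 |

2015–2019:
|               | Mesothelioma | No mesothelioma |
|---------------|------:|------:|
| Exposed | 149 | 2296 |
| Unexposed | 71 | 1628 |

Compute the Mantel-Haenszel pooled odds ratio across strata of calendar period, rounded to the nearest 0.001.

OR_MH = Σ(aᵢdᵢ/nᵢ) / Σ(bᵢcᵢ/nᵢ), where nᵢ is the stratum total.
Stratum 1 (2010–2014): n = 3152; a·d/n = 830·1486/3152 = 391.3008; b·c/n = 331·505/3152 = 53.0314
Stratum 2 (2015–2019): n = 4144; a·d/n = 149·1628/4144 = 58.5357; b·c/n = 2296·71/4144 = 39.3378
OR_MH = (391.3008 + 58.5357) / (53.0314 + 39.3378) = 449.8365 / 92.3692 = 4.86998

4.870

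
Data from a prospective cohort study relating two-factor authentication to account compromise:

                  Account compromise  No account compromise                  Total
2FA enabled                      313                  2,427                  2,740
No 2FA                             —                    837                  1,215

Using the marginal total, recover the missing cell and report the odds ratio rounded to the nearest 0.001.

The missing cell is in the unexposed row: 1215 − 837 = 378.
So a = 313, b = 2427, c = 378, d = 837.
OR = (a·d)/(b·c) = (313 × 837) / (2427 × 378) = 261981 / 917406 = 0.28557

0.286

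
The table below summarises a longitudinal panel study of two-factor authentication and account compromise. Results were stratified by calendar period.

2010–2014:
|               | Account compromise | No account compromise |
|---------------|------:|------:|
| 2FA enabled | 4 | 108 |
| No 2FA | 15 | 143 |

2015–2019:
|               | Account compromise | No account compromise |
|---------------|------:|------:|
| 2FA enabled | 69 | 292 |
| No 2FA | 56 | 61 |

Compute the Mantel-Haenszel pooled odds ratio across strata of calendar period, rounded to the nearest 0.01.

OR_MH = Σ(aᵢdᵢ/nᵢ) / Σ(bᵢcᵢ/nᵢ), where nᵢ is the stratum total.
Stratum 1 (2010–2014): n = 270; a·d/n = 4·143/270 = 2.1185; b·c/n = 108·15/270 = 6.0000
Stratum 2 (2015–2019): n = 478; a·d/n = 69·61/478 = 8.8054; b·c/n = 292·56/478 = 34.2092
OR_MH = (2.1185 + 8.8054) / (6.0000 + 34.2092) = 10.9240 / 40.2092 = 0.27168

0.27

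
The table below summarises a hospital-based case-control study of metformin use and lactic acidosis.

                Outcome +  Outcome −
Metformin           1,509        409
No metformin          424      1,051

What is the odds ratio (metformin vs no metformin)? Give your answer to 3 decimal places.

9.145

Cells: a = 1509, b = 409, c = 424, d = 1051.
OR = (a·d)/(b·c) = (1509 × 1051) / (409 × 424) = 1585959 / 173416 = 9.14540
The odds of lactic acidosis are about 9.15 times as high in the metformin group.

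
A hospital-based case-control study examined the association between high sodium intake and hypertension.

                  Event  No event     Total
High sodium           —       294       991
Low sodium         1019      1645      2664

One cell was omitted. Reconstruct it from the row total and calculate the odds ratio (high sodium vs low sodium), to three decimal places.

The missing cell is in the exposed row: 991 − 294 = 697.
So a = 697, b = 294, c = 1019, d = 1645.
OR = (a·d)/(b·c) = (697 × 1645) / (294 × 1019) = 1146565 / 299586 = 3.82716

3.827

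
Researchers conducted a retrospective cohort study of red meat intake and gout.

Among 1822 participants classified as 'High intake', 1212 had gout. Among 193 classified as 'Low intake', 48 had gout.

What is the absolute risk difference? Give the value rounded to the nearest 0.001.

0.416

From the description: a = 1212, b = 610, c = 48, d = 145.
Risk in exposed = 1212/1822 = 0.665203; risk in unexposed = 48/193 = 0.248705.
Risk difference = 0.665203 − 0.248705 = 0.416498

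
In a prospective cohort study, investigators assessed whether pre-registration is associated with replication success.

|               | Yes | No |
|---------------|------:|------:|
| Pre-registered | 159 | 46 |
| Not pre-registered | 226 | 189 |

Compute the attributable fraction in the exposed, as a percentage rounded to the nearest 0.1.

29.8

Cells: a = 159, b = 46, c = 226, d = 189.
Risk in exposed = 159/205 = 0.77561; risk in unexposed = 226/415 = 0.54458.
RR = 0.77561/0.54458 = 1.42424
AR% = (RR − 1)/RR × 100 = (1.42424 − 1)/1.42424 × 100 = 29.7871%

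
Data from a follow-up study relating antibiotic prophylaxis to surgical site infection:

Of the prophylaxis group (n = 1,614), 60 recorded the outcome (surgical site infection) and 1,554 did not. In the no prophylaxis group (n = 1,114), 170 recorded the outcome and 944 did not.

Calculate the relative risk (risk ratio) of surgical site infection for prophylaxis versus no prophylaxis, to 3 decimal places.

From the description: a = 60, b = 1554, c = 170, d = 944.
Risk in exposed = 60/1614 = 0.03717; risk in unexposed = 170/1114 = 0.15260.
RR = 0.03717 / 0.15260 = 0.24360
The risk is 76% lower among the exposed than among the unexposed.

0.244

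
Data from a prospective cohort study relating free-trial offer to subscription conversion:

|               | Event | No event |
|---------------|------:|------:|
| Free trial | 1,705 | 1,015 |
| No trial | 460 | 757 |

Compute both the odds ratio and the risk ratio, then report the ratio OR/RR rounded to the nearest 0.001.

1.667

Cells: a = 1705, b = 1015, c = 460, d = 757.
OR = (1705·757)/(1015·460) = 1290685/466900 = 2.76437
Risk in exposed = 1705/2720 = 0.62684; risk in unexposed = 460/1217 = 0.37798; RR = 1.65840
OR/RR = 2.76437 / 1.65840 = 1.66689
The outcome is not rare, so the OR lies further from 1 than the RR.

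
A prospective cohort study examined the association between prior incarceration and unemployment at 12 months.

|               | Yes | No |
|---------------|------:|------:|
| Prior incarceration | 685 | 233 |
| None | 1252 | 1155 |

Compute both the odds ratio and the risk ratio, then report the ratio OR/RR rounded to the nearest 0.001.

1.891

Cells: a = 685, b = 233, c = 1252, d = 1155.
OR = (685·1155)/(233·1252) = 791175/291716 = 2.71214
Risk in exposed = 685/918 = 0.74619; risk in unexposed = 1252/2407 = 0.52015; RR = 1.43456
OR/RR = 2.71214 / 1.43456 = 1.89057
The outcome is not rare, so the OR lies further from 1 than the RR.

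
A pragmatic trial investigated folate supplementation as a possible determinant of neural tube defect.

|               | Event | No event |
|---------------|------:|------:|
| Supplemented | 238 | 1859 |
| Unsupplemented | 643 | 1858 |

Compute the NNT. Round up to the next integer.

7

Risk in treated group = 238/2097 = 0.11350; risk in control = 643/2501 = 0.25710.
Absolute risk reduction = 0.25710 − 0.11350 = 0.14360
NNT = 1 / ARR = 1 / 0.14360 = 6.964 → round up → 7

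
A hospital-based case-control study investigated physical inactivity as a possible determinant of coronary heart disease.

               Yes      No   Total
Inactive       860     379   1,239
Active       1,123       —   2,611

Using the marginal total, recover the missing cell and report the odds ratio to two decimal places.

The missing cell is in the unexposed row: 2611 − 1123 = 1488.
So a = 860, b = 379, c = 1123, d = 1488.
OR = (a·d)/(b·c) = (860 × 1488) / (379 × 1123) = 1279680 / 425617 = 3.00665

3.01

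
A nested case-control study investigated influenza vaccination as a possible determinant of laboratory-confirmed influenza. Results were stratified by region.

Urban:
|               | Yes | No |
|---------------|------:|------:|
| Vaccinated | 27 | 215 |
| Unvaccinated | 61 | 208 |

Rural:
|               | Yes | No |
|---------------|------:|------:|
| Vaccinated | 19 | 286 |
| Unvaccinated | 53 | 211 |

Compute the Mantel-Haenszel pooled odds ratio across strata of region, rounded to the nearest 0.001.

0.345

OR_MH = Σ(aᵢdᵢ/nᵢ) / Σ(bᵢcᵢ/nᵢ), where nᵢ is the stratum total.
Stratum 1 (Urban): n = 511; a·d/n = 27·208/511 = 10.9902; b·c/n = 215·61/511 = 25.6654
Stratum 2 (Rural): n = 569; a·d/n = 19·211/569 = 7.0457; b·c/n = 286·53/569 = 26.6397
OR_MH = (10.9902 + 7.0457) / (25.6654 + 26.6397) = 18.0359 / 52.3051 = 0.34482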